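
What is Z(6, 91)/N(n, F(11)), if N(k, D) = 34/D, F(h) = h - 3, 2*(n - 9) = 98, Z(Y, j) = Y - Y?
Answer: 0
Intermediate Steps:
Z(Y, j) = 0
n = 58 (n = 9 + (½)*98 = 9 + 49 = 58)
F(h) = -3 + h
Z(6, 91)/N(n, F(11)) = 0/((34/(-3 + 11))) = 0/((34/8)) = 0/((34*(⅛))) = 0/(17/4) = 0*(4/17) = 0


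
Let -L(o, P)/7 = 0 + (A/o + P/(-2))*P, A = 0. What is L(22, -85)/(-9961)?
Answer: -7225/2846 ≈ -2.5387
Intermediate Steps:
L(o, P) = 7*P²/2 (L(o, P) = -7*(0 + (0/o + P/(-2))*P) = -7*(0 + (0 + P*(-½))*P) = -7*(0 + (0 - P/2)*P) = -7*(0 + (-P/2)*P) = -7*(0 - P²/2) = -(-7)*P²/2 = 7*P²/2)
L(22, -85)/(-9961) = ((7/2)*(-85)²)/(-9961) = ((7/2)*7225)*(-1/9961) = (50575/2)*(-1/9961) = -7225/2846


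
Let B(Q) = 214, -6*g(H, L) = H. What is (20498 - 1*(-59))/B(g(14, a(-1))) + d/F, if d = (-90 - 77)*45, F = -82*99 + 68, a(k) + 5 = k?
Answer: 8354603/86135 ≈ 96.994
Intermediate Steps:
a(k) = -5 + k
g(H, L) = -H/6
F = -8050 (F = -8118 + 68 = -8050)
d = -7515 (d = -167*45 = -7515)
(20498 - 1*(-59))/B(g(14, a(-1))) + d/F = (20498 - 1*(-59))/214 - 7515/(-8050) = (20498 + 59)*(1/214) - 7515*(-1/8050) = 20557*(1/214) + 1503/1610 = 20557/214 + 1503/1610 = 8354603/86135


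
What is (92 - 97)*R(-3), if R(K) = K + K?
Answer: 30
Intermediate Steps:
R(K) = 2*K
(92 - 97)*R(-3) = (92 - 97)*(2*(-3)) = -5*(-6) = 30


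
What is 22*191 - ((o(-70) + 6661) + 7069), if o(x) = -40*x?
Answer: -12328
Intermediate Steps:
22*191 - ((o(-70) + 6661) + 7069) = 22*191 - ((-40*(-70) + 6661) + 7069) = 4202 - ((2800 + 6661) + 7069) = 4202 - (9461 + 7069) = 4202 - 1*16530 = 4202 - 16530 = -12328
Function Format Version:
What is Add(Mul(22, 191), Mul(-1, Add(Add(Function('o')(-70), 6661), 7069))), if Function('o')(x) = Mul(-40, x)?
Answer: -12328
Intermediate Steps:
Add(Mul(22, 191), Mul(-1, Add(Add(Function('o')(-70), 6661), 7069))) = Add(Mul(22, 191), Mul(-1, Add(Add(Mul(-40, -70), 6661), 7069))) = Add(4202, Mul(-1, Add(Add(2800, 6661), 7069))) = Add(4202, Mul(-1, Add(9461, 7069))) = Add(4202, Mul(-1, 16530)) = Add(4202, -16530) = -12328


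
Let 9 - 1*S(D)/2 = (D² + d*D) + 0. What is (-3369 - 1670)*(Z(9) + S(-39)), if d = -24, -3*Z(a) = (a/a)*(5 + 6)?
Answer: 74068261/3 ≈ 2.4689e+7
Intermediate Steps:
Z(a) = -11/3 (Z(a) = -a/a*(5 + 6)/3 = -11/3)
S(D) = 18 - 2*D² + 48*D (S(D) = 18 - 2*((D² - 24*D) + 0) = 18 - 2*(D² - 24*D) = 18 + (-2*D² + 48*D) = 18 - 2*D² + 48*D)
(-3369 - 1670)*(Z(9) + S(-39)) = (-3369 - 1670)*(-11/3 + (18 - 2*(-39)² + 48*(-39))) = -5039*(-11/3 + (18 - 2*1521 - 1872)) = -5039*(-11/3 + (18 - 3042 - 1872)) = -5039*(-11/3 - 4896) = -5039*(-14699/3) = 74068261/3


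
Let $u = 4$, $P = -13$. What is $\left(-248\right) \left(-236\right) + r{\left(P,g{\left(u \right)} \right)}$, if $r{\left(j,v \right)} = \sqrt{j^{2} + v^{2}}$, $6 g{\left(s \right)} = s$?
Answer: $58528 + \frac{5 \sqrt{61}}{3} \approx 58541.0$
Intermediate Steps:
$g{\left(s \right)} = \frac{s}{6}$
$\left(-248\right) \left(-236\right) + r{\left(P,g{\left(u \right)} \right)} = \left(-248\right) \left(-236\right) + \sqrt{\left(-13\right)^{2} + \left(\frac{1}{6} \cdot 4\right)^{2}} = 58528 + \sqrt{169 + \left(\frac{2}{3}\right)^{2}} = 58528 + \sqrt{169 + \frac{4}{9}} = 58528 + \sqrt{\frac{1525}{9}} = 58528 + \frac{5 \sqrt{61}}{3}$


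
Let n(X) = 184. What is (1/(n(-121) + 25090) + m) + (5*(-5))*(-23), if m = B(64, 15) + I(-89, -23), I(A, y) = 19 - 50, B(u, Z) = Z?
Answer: 14128167/25274 ≈ 559.00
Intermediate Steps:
I(A, y) = -31
m = -16 (m = 15 - 31 = -16)
(1/(n(-121) + 25090) + m) + (5*(-5))*(-23) = (1/(184 + 25090) - 16) + (5*(-5))*(-23) = (1/25274 - 16) - 25*(-23) = (1/25274 - 16) + 575 = -404383/25274 + 575 = 14128167/25274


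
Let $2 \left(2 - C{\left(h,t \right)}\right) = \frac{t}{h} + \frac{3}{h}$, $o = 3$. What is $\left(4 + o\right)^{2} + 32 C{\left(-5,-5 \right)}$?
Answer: $\frac{533}{5} \approx 106.6$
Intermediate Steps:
$C{\left(h,t \right)} = 2 - \frac{3}{2 h} - \frac{t}{2 h}$ ($C{\left(h,t \right)} = 2 - \frac{\frac{t}{h} + \frac{3}{h}}{2} = 2 - \frac{\frac{3}{h} + \frac{t}{h}}{2} = 2 - \left(\frac{3}{2 h} + \frac{t}{2 h}\right) = 2 - \frac{3}{2 h} - \frac{t}{2 h}$)
$\left(4 + o\right)^{2} + 32 C{\left(-5,-5 \right)} = \left(4 + 3\right)^{2} + 32 \frac{-3 - -5 + 4 \left(-5\right)}{2 \left(-5\right)} = 7^{2} + 32 \cdot \frac{1}{2} \left(- \frac{1}{5}\right) \left(-3 + 5 - 20\right) = 49 + 32 \cdot \frac{1}{2} \left(- \frac{1}{5}\right) \left(-18\right) = 49 + 32 \cdot \frac{9}{5} = 49 + \frac{288}{5} = \frac{533}{5}$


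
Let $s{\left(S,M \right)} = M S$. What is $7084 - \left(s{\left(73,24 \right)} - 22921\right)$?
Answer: $28253$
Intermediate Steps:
$7084 - \left(s{\left(73,24 \right)} - 22921\right) = 7084 - \left(24 \cdot 73 - 22921\right) = 7084 - \left(1752 - 22921\right) = 7084 - -21169 = 7084 + 21169 = 28253$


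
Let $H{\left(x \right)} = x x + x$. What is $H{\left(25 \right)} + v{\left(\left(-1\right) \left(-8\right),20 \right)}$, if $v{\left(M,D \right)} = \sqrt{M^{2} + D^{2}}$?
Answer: $650 + 4 \sqrt{29} \approx 671.54$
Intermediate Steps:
$H{\left(x \right)} = x + x^{2}$ ($H{\left(x \right)} = x^{2} + x = x + x^{2}$)
$v{\left(M,D \right)} = \sqrt{D^{2} + M^{2}}$
$H{\left(25 \right)} + v{\left(\left(-1\right) \left(-8\right),20 \right)} = 25 \left(1 + 25\right) + \sqrt{20^{2} + \left(\left(-1\right) \left(-8\right)\right)^{2}} = 25 \cdot 26 + \sqrt{400 + 8^{2}} = 650 + \sqrt{400 + 64} = 650 + \sqrt{464} = 650 + 4 \sqrt{29}$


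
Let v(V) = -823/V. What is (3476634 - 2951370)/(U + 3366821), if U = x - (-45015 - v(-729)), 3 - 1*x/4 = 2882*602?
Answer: -382917456/2571917009 ≈ -0.14888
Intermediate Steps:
x = -6939844 (x = 12 - 11528*602 = 12 - 4*1734964 = 12 - 6939856 = -6939844)
U = -5026329518/729 (U = -6939844 - (-45015 - (-823)/(-729)) = -6939844 - (-45015 - (-823)*(-1)/729) = -6939844 - (-45015 - 1*823/729) = -6939844 - (-45015 - 823/729) = -6939844 - 1*(-32816758/729) = -6939844 + 32816758/729 = -5026329518/729 ≈ -6.8948e+6)
(3476634 - 2951370)/(U + 3366821) = (3476634 - 2951370)/(-5026329518/729 + 3366821) = 525264/(-2571917009/729) = 525264*(-729/2571917009) = -382917456/2571917009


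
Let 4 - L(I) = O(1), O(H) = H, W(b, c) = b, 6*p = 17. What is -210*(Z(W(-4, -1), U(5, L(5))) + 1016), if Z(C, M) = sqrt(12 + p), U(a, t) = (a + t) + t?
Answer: -213360 - 35*sqrt(534) ≈ -2.1417e+5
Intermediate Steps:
p = 17/6 (p = (1/6)*17 = 17/6 ≈ 2.8333)
L(I) = 3 (L(I) = 4 - 1*1 = 4 - 1 = 3)
U(a, t) = a + 2*t
Z(C, M) = sqrt(534)/6 (Z(C, M) = sqrt(12 + 17/6) = sqrt(89/6) = sqrt(534)/6)
-210*(Z(W(-4, -1), U(5, L(5))) + 1016) = -210*(sqrt(534)/6 + 1016) = -210*(1016 + sqrt(534)/6) = -213360 - 35*sqrt(534)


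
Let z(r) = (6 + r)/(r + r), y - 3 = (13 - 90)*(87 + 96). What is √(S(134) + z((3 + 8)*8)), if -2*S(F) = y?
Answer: √13638218/44 ≈ 83.932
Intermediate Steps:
y = -14088 (y = 3 + (13 - 90)*(87 + 96) = 3 - 77*183 = 3 - 14091 = -14088)
S(F) = 7044 (S(F) = -½*(-14088) = 7044)
z(r) = (6 + r)/(2*r) (z(r) = (6 + r)/((2*r)) = (6 + r)*(1/(2*r)) = (6 + r)/(2*r))
√(S(134) + z((3 + 8)*8)) = √(7044 + (6 + (3 + 8)*8)/(2*(((3 + 8)*8)))) = √(7044 + (6 + 11*8)/(2*((11*8)))) = √(7044 + (½)*(6 + 88)/88) = √(7044 + (½)*(1/88)*94) = √(7044 + 47/88) = √(619919/88) = √13638218/44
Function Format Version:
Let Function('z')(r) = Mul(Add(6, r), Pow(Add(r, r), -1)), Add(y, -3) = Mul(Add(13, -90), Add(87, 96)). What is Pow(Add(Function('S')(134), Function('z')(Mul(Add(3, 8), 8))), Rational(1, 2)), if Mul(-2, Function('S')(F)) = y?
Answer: Mul(Rational(1, 44), Pow(13638218, Rational(1, 2))) ≈ 83.932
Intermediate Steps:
y = -14088 (y = Add(3, Mul(Add(13, -90), Add(87, 96))) = Add(3, Mul(-77, 183)) = Add(3, -14091) = -14088)
Function('S')(F) = 7044 (Function('S')(F) = Mul(Rational(-1, 2), -14088) = 7044)
Function('z')(r) = Mul(Rational(1, 2), Pow(r, -1), Add(6, r)) (Function('z')(r) = Mul(Add(6, r), Pow(Mul(2, r), -1)) = Mul(Add(6, r), Mul(Rational(1, 2), Pow(r, -1))) = Mul(Rational(1, 2), Pow(r, -1), Add(6, r)))
Pow(Add(Function('S')(134), Function('z')(Mul(Add(3, 8), 8))), Rational(1, 2)) = Pow(Add(7044, Mul(Rational(1, 2), Pow(Mul(Add(3, 8), 8), -1), Add(6, Mul(Add(3, 8), 8)))), Rational(1, 2)) = Pow(Add(7044, Mul(Rational(1, 2), Pow(Mul(11, 8), -1), Add(6, Mul(11, 8)))), Rational(1, 2)) = Pow(Add(7044, Mul(Rational(1, 2), Pow(88, -1), Add(6, 88))), Rational(1, 2)) = Pow(Add(7044, Mul(Rational(1, 2), Rational(1, 88), 94)), Rational(1, 2)) = Pow(Add(7044, Rational(47, 88)), Rational(1, 2)) = Pow(Rational(619919, 88), Rational(1, 2)) = Mul(Rational(1, 44), Pow(13638218, Rational(1, 2)))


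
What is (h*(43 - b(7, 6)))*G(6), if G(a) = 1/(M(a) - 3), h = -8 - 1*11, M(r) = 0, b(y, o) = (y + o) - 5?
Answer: 665/3 ≈ 221.67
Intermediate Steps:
b(y, o) = -5 + o + y (b(y, o) = (o + y) - 5 = -5 + o + y)
h = -19 (h = -8 - 11 = -19)
G(a) = -⅓ (G(a) = 1/(0 - 3) = 1/(-3) = -⅓)
(h*(43 - b(7, 6)))*G(6) = -19*(43 - (-5 + 6 + 7))*(-⅓) = -19*(43 - 1*8)*(-⅓) = -19*(43 - 8)*(-⅓) = -19*35*(-⅓) = -665*(-⅓) = 665/3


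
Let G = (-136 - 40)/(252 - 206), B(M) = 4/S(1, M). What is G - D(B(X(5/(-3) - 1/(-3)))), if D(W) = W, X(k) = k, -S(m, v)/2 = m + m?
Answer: -65/23 ≈ -2.8261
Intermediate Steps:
S(m, v) = -4*m (S(m, v) = -2*(m + m) = -4*m)
B(M) = -1 (B(M) = 4/((-4*1)) = 4/(-4) = 4*(-¼) = -1)
G = -88/23 (G = -176/46 = -176*1/46 = -88/23 ≈ -3.8261)
G - D(B(X(5/(-3) - 1/(-3)))) = -88/23 - 1*(-1) = -88/23 + 1 = -65/23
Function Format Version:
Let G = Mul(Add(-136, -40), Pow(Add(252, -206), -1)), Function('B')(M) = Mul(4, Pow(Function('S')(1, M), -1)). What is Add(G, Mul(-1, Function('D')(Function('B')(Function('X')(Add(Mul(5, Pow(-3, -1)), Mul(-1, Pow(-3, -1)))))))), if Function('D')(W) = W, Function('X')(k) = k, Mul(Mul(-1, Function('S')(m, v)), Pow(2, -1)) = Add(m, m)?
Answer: Rational(-65, 23) ≈ -2.8261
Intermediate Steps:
Function('S')(m, v) = Mul(-4, m) (Function('S')(m, v) = Mul(-2, Add(m, m)) = Mul(-2, Mul(2, m)) = Mul(-4, m))
Function('B')(M) = -1 (Function('B')(M) = Mul(4, Pow(Mul(-4, 1), -1)) = Mul(4, Pow(-4, -1)) = Mul(4, Rational(-1, 4)) = -1)
G = Rational(-88, 23) (G = Mul(-176, Pow(46, -1)) = Mul(-176, Rational(1, 46)) = Rational(-88, 23) ≈ -3.8261)
Add(G, Mul(-1, Function('D')(Function('B')(Function('X')(Add(Mul(5, Pow(-3, -1)), Mul(-1, Pow(-3, -1)))))))) = Add(Rational(-88, 23), Mul(-1, -1)) = Add(Rational(-88, 23), 1) = Rational(-65, 23)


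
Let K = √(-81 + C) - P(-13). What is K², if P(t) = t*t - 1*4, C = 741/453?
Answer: 4098991/151 - 1320*I*√113099/151 ≈ 27146.0 - 2939.9*I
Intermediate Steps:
C = 247/151 (C = 741*(1/453) = 247/151 ≈ 1.6358)
P(t) = -4 + t² (P(t) = t² - 4 = -4 + t²)
K = -165 + 4*I*√113099/151 (K = √(-81 + 247/151) - (-4 + (-13)²) = √(-11984/151) - (-4 + 169) = 4*I*√113099/151 - 1*165 = 4*I*√113099/151 - 165 = -165 + 4*I*√113099/151 ≈ -165.0 + 8.9087*I)
K² = (-165 + 4*I*√113099/151)²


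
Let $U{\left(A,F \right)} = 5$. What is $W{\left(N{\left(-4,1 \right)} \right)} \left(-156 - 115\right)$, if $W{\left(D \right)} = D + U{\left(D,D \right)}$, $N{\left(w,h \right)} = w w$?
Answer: $-5691$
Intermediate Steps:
$N{\left(w,h \right)} = w^{2}$
$W{\left(D \right)} = 5 + D$ ($W{\left(D \right)} = D + 5 = 5 + D$)
$W{\left(N{\left(-4,1 \right)} \right)} \left(-156 - 115\right) = \left(5 + \left(-4\right)^{2}\right) \left(-156 - 115\right) = \left(5 + 16\right) \left(-271\right) = 21 \left(-271\right) = -5691$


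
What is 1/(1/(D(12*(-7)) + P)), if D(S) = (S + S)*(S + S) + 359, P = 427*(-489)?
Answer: -180220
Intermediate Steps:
P = -208803
D(S) = 359 + 4*S² (D(S) = (2*S)*(2*S) + 359 = 4*S² + 359 = 359 + 4*S²)
1/(1/(D(12*(-7)) + P)) = 1/(1/((359 + 4*(12*(-7))²) - 208803)) = 1/(1/((359 + 4*(-84)²) - 208803)) = 1/(1/((359 + 4*7056) - 208803)) = 1/(1/((359 + 28224) - 208803)) = 1/(1/(28583 - 208803)) = 1/(1/(-180220)) = 1/(-1/180220) = -180220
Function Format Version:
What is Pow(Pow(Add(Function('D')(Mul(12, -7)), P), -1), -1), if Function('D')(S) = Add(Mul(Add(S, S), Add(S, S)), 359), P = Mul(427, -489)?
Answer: -180220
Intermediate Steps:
P = -208803
Function('D')(S) = Add(359, Mul(4, Pow(S, 2))) (Function('D')(S) = Add(Mul(Mul(2, S), Mul(2, S)), 359) = Add(Mul(4, Pow(S, 2)), 359) = Add(359, Mul(4, Pow(S, 2))))
Pow(Pow(Add(Function('D')(Mul(12, -7)), P), -1), -1) = Pow(Pow(Add(Add(359, Mul(4, Pow(Mul(12, -7), 2))), -208803), -1), -1) = Pow(Pow(Add(Add(359, Mul(4, Pow(-84, 2))), -208803), -1), -1) = Pow(Pow(Add(Add(359, Mul(4, 7056)), -208803), -1), -1) = Pow(Pow(Add(Add(359, 28224), -208803), -1), -1) = Pow(Pow(Add(28583, -208803), -1), -1) = Pow(Pow(-180220, -1), -1) = Pow(Rational(-1, 180220), -1) = -180220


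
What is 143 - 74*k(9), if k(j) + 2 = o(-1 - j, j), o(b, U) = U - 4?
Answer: -79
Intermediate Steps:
o(b, U) = -4 + U
k(j) = -6 + j (k(j) = -2 + (-4 + j) = -6 + j)
143 - 74*k(9) = 143 - 74*(-6 + 9) = 143 - 74*3 = 143 - 222 = -79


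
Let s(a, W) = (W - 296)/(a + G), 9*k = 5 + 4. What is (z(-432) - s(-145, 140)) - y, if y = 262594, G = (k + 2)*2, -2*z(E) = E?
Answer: -36470698/139 ≈ -2.6238e+5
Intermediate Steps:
k = 1 (k = (5 + 4)/9 = (⅑)*9 = 1)
z(E) = -E/2
G = 6 (G = (1 + 2)*2 = 3*2 = 6)
s(a, W) = (-296 + W)/(6 + a) (s(a, W) = (W - 296)/(a + 6) = (-296 + W)/(6 + a))
(z(-432) - s(-145, 140)) - y = (-½*(-432) - (-296 + 140)/(6 - 145)) - 1*262594 = (216 - (-156)/(-139)) - 262594 = (216 - (-1)*(-156)/139) - 262594 = (216 - 1*156/139) - 262594 = (216 - 156/139) - 262594 = 29868/139 - 262594 = -36470698/139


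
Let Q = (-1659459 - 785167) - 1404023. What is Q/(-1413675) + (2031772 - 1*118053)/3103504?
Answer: 4883224757807/1462448672400 ≈ 3.3391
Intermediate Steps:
Q = -3848649 (Q = -2444626 - 1404023 = -3848649)
Q/(-1413675) + (2031772 - 1*118053)/3103504 = -3848649/(-1413675) + (2031772 - 1*118053)/3103504 = -3848649*(-1/1413675) + (2031772 - 118053)*(1/3103504) = 1282883/471225 + 1913719*(1/3103504) = 1282883/471225 + 1913719/3103504 = 4883224757807/1462448672400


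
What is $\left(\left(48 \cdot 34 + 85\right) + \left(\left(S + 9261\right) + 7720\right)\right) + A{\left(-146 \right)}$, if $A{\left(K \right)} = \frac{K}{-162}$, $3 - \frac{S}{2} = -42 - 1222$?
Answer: $\frac{1719865}{81} \approx 21233.0$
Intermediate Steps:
$S = 2534$ ($S = 6 - 2 \left(-42 - 1222\right) = 6 - -2528 = 6 + 2528 = 2534$)
$A{\left(K \right)} = - \frac{K}{162}$ ($A{\left(K \right)} = K \left(- \frac{1}{162}\right) = - \frac{K}{162}$)
$\left(\left(48 \cdot 34 + 85\right) + \left(\left(S + 9261\right) + 7720\right)\right) + A{\left(-146 \right)} = \left(\left(48 \cdot 34 + 85\right) + \left(\left(2534 + 9261\right) + 7720\right)\right) - - \frac{73}{81} = \left(\left(1632 + 85\right) + \left(11795 + 7720\right)\right) + \frac{73}{81} = \left(1717 + 19515\right) + \frac{73}{81} = 21232 + \frac{73}{81} = \frac{1719865}{81}$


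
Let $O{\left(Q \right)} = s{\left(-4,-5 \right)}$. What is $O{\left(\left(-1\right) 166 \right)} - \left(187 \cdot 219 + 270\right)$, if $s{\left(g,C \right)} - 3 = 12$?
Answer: $-41208$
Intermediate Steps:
$s{\left(g,C \right)} = 15$ ($s{\left(g,C \right)} = 3 + 12 = 15$)
$O{\left(Q \right)} = 15$
$O{\left(\left(-1\right) 166 \right)} - \left(187 \cdot 219 + 270\right) = 15 - \left(187 \cdot 219 + 270\right) = 15 - \left(40953 + 270\right) = 15 - 41223 = -41208$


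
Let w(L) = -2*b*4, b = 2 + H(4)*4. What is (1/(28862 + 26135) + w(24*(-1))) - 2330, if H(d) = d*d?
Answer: -157181425/54997 ≈ -2858.0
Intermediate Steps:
H(d) = d²
b = 66 (b = 2 + 4²*4 = 2 + 16*4 = 2 + 64 = 66)
w(L) = -528 (w(L) = -2*66*4 = -132*4 = -528)
(1/(28862 + 26135) + w(24*(-1))) - 2330 = (1/(28862 + 26135) - 528) - 2330 = (1/54997 - 528) - 2330 = -29038415/54997 - 2330 = -157181425/54997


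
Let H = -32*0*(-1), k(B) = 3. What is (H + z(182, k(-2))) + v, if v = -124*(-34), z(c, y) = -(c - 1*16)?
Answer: 4050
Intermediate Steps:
z(c, y) = 16 - c (z(c, y) = -(c - 16) = -(-16 + c) = 16 - c)
v = 4216
H = 0 (H = 0*(-1) = 0)
(H + z(182, k(-2))) + v = (0 + (16 - 1*182)) + 4216 = (0 + (16 - 182)) + 4216 = (0 - 166) + 4216 = -166 + 4216 = 4050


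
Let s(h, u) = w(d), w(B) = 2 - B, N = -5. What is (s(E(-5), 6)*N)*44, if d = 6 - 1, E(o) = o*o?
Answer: 660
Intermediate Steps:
E(o) = o²
d = 5
s(h, u) = -3 (s(h, u) = 2 - 1*5 = 2 - 5 = -3)
(s(E(-5), 6)*N)*44 = -3*(-5)*44 = 15*44 = 660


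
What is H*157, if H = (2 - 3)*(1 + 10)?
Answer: -1727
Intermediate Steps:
H = -11 (H = -1*11 = -11)
H*157 = -11*157 = -1727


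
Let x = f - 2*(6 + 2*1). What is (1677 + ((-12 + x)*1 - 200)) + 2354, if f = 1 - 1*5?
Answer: 3799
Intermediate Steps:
f = -4 (f = 1 - 5 = -4)
x = -20 (x = -4 - 2*(6 + 2*1) = -4 - 2*(6 + 2) = -4 - 2*8 = -4 - 16 = -20)
(1677 + ((-12 + x)*1 - 200)) + 2354 = (1677 + ((-12 - 20)*1 - 200)) + 2354 = (1677 + (-32*1 - 200)) + 2354 = (1677 + (-32 - 200)) + 2354 = (1677 - 232) + 2354 = 1445 + 2354 = 3799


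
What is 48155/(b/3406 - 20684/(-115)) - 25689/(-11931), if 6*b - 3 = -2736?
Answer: 151232635858309/559940295211 ≈ 270.09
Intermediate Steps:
b = -911/2 (b = ½ + (⅙)*(-2736) = ½ - 456 = -911/2 ≈ -455.50)
48155/(b/3406 - 20684/(-115)) - 25689/(-11931) = 48155/(-911/2/3406 - 20684/(-115)) - 25689/(-11931) = 48155/(-911/2*1/3406 - 20684*(-1/115)) - 25689*(-1/11931) = 48155/(-911/6812 + 20684/115) + 8563/3977 = 48155/(140794643/783380) + 8563/3977 = 48155*(783380/140794643) + 8563/3977 = 37723663900/140794643 + 8563/3977 = 151232635858309/559940295211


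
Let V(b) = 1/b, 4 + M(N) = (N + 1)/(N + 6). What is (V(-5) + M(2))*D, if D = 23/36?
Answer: -391/160 ≈ -2.4437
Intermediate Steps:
M(N) = -4 + (1 + N)/(6 + N) (M(N) = -4 + (N + 1)/(N + 6) = -4 + (1 + N)/(6 + N))
D = 23/36 (D = 23*(1/36) = 23/36 ≈ 0.63889)
(V(-5) + M(2))*D = (1/(-5) + (-23 - 3*2)/(6 + 2))*(23/36) = (-⅕ + (-23 - 6)/8)*(23/36) = (-⅕ + (⅛)*(-29))*(23/36) = (-⅕ - 29/8)*(23/36) = -153/40*23/36 = -391/160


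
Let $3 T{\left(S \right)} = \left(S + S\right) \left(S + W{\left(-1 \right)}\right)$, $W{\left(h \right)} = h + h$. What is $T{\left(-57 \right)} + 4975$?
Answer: $7217$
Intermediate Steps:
$W{\left(h \right)} = 2 h$
$T{\left(S \right)} = \frac{2 S \left(-2 + S\right)}{3}$ ($T{\left(S \right)} = \frac{\left(S + S\right) \left(S + 2 \left(-1\right)\right)}{3} = \frac{2 S \left(S - 2\right)}{3} = \frac{2 S \left(-2 + S\right)}{3}$)
$T{\left(-57 \right)} + 4975 = \frac{2}{3} \left(-57\right) \left(-2 - 57\right) + 4975 = \frac{2}{3} \left(-57\right) \left(-59\right) + 4975 = 2242 + 4975 = 7217$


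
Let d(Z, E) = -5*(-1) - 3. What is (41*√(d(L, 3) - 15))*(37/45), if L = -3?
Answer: 1517*I*√13/45 ≈ 121.55*I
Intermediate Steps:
d(Z, E) = 2 (d(Z, E) = 5 - 3 = 2)
(41*√(d(L, 3) - 15))*(37/45) = (41*√(2 - 15))*(37/45) = (41*√(-13))*(37*(1/45)) = (41*(I*√13))*(37/45) = (41*I*√13)*(37/45) = 1517*I*√13/45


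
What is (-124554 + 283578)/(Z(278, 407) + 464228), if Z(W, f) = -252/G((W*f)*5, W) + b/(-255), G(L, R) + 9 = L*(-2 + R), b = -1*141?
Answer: 703523503055280/2053750992191899 ≈ 0.34256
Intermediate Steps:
b = -141
G(L, R) = -9 + L*(-2 + R)
Z(W, f) = 47/85 - 252/(-9 - 10*W*f + 5*f*W**2) (Z(W, f) = -252/(-9 - 2*W*f*5 + ((W*f)*5)*W) - 141/(-255) = -252/(-9 - 10*W*f + (5*W*f)*W) - 141*(-1/255) = -252/(-9 - 10*W*f + 5*f*W**2) + 47/85 = 47/85 - 252/(-9 - 10*W*f + 5*f*W**2))
(-124554 + 283578)/(Z(278, 407) + 464228) = (-124554 + 283578)/((21843 - 235*407*278**2 + 470*278*407)/(85*(9 - 5*407*278**2 + 10*278*407)) + 464228) = 159024/((21843 - 235*407*77284 + 53178620)/(85*(9 - 5*407*77284 + 1131460)) + 464228) = 159024/((21843 - 7391828180 + 53178620)/(85*(9 - 157272940 + 1131460)) + 464228) = 159024/((1/85)*(-7338627717)/(-156141471) + 464228) = 159024/((1/85)*(-1/156141471)*(-7338627717) + 464228) = 159024/(2446209239/4424008345 + 464228) = 159024/(2053750992191899/4424008345) = 159024*(4424008345/2053750992191899) = 703523503055280/2053750992191899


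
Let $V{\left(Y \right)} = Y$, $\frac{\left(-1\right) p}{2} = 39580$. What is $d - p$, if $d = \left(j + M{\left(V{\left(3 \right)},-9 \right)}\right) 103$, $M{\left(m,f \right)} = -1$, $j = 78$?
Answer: $87091$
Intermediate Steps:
$p = -79160$ ($p = \left(-2\right) 39580 = -79160$)
$d = 7931$ ($d = \left(78 - 1\right) 103 = 77 \cdot 103 = 7931$)
$d - p = 7931 - -79160 = 7931 + 79160 = 87091$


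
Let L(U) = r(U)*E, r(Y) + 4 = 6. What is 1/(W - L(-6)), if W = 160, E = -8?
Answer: 1/176 ≈ 0.0056818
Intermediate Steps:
r(Y) = 2 (r(Y) = -4 + 6 = 2)
L(U) = -16 (L(U) = 2*(-8) = -16)
1/(W - L(-6)) = 1/(160 - 1*(-16)) = 1/(160 + 16) = 1/176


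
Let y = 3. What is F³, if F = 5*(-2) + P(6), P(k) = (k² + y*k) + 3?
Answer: 103823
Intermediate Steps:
P(k) = 3 + k² + 3*k (P(k) = (k² + 3*k) + 3 = 3 + k² + 3*k)
F = 47 (F = 5*(-2) + (3 + 6² + 3*6) = -10 + (3 + 36 + 18) = -10 + 57 = 47)
F³ = 47³ = 103823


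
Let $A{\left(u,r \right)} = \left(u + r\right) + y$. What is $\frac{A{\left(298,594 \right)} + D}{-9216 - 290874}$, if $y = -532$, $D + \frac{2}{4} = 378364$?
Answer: $- \frac{757447}{600180} \approx -1.262$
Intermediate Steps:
$D = \frac{756727}{2}$ ($D = - \frac{1}{2} + 378364 = \frac{756727}{2} \approx 3.7836 \cdot 10^{5}$)
$A{\left(u,r \right)} = -532 + r + u$ ($A{\left(u,r \right)} = \left(u + r\right) - 532 = \left(r + u\right) - 532 = -532 + r + u$)
$\frac{A{\left(298,594 \right)} + D}{-9216 - 290874} = \frac{\left(-532 + 594 + 298\right) + \frac{756727}{2}}{-9216 - 290874} = \frac{360 + \frac{756727}{2}}{-300090} = \frac{757447}{2} \left(- \frac{1}{300090}\right) = - \frac{757447}{600180}$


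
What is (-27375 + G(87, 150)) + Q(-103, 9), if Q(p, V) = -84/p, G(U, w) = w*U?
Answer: -1475391/103 ≈ -14324.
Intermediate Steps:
G(U, w) = U*w
(-27375 + G(87, 150)) + Q(-103, 9) = (-27375 + 87*150) - 84/(-103) = (-27375 + 13050) - 84*(-1/103) = -14325 + 84/103 = -1475391/103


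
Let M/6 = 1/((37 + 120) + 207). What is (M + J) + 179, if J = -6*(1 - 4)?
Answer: 35857/182 ≈ 197.02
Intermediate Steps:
M = 3/182 (M = 6/((37 + 120) + 207) = 6/(157 + 207) = 6/364 = 6*(1/364) = 3/182 ≈ 0.016484)
J = 18 (J = -6*(-3) = 18)
(M + J) + 179 = (3/182 + 18) + 179 = 3279/182 + 179 = 35857/182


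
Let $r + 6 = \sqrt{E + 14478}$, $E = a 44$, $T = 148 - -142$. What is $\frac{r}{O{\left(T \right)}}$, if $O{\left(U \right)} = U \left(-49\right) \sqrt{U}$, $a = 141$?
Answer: $\frac{3 \sqrt{290} \left(2 - \sqrt{2298}\right)}{4120900} \approx -0.0005695$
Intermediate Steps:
$T = 290$ ($T = 148 + 142 = 290$)
$E = 6204$ ($E = 141 \cdot 44 = 6204$)
$O{\left(U \right)} = - 49 U^{\frac{3}{2}}$ ($O{\left(U \right)} = - 49 U \sqrt{U} = - 49 U^{\frac{3}{2}}$)
$r = -6 + 3 \sqrt{2298}$ ($r = -6 + \sqrt{6204 + 14478} = -6 + \sqrt{20682} = -6 + 3 \sqrt{2298} \approx 137.81$)
$\frac{r}{O{\left(T \right)}} = \frac{-6 + 3 \sqrt{2298}}{\left(-49\right) 290^{\frac{3}{2}}} = \frac{-6 + 3 \sqrt{2298}}{\left(-49\right) 290 \sqrt{290}} = \frac{-6 + 3 \sqrt{2298}}{\left(-14210\right) \sqrt{290}} = \left(-6 + 3 \sqrt{2298}\right) \left(- \frac{\sqrt{290}}{4120900}\right) = - \frac{\sqrt{290} \left(-6 + 3 \sqrt{2298}\right)}{4120900}$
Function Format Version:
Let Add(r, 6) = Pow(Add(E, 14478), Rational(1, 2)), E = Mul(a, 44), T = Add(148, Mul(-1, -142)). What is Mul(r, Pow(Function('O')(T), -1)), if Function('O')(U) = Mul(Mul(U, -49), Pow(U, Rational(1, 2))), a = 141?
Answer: Mul(Rational(3, 4120900), Pow(290, Rational(1, 2)), Add(2, Mul(-1, Pow(2298, Rational(1, 2))))) ≈ -0.00056950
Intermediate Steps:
T = 290 (T = Add(148, 142) = 290)
E = 6204 (E = Mul(141, 44) = 6204)
Function('O')(U) = Mul(-49, Pow(U, Rational(3, 2))) (Function('O')(U) = Mul(Mul(-49, U), Pow(U, Rational(1, 2))) = Mul(-49, Pow(U, Rational(3, 2))))
r = Add(-6, Mul(3, Pow(2298, Rational(1, 2)))) (r = Add(-6, Pow(Add(6204, 14478), Rational(1, 2))) = Add(-6, Pow(20682, Rational(1, 2))) = Add(-6, Mul(3, Pow(2298, Rational(1, 2)))) ≈ 137.81)
Mul(r, Pow(Function('O')(T), -1)) = Mul(Add(-6, Mul(3, Pow(2298, Rational(1, 2)))), Pow(Mul(-49, Pow(290, Rational(3, 2))), -1)) = Mul(Add(-6, Mul(3, Pow(2298, Rational(1, 2)))), Pow(Mul(-49, Mul(290, Pow(290, Rational(1, 2)))), -1)) = Mul(Add(-6, Mul(3, Pow(2298, Rational(1, 2)))), Pow(Mul(-14210, Pow(290, Rational(1, 2))), -1)) = Mul(Add(-6, Mul(3, Pow(2298, Rational(1, 2)))), Mul(Rational(-1, 4120900), Pow(290, Rational(1, 2)))) = Mul(Rational(-1, 4120900), Pow(290, Rational(1, 2)), Add(-6, Mul(3, Pow(2298, Rational(1, 2)))))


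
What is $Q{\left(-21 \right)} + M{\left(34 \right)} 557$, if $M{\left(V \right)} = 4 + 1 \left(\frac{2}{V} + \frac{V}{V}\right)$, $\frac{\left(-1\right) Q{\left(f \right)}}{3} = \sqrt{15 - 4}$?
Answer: $\frac{47902}{17} - 3 \sqrt{11} \approx 2807.8$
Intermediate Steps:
$Q{\left(f \right)} = - 3 \sqrt{11}$ ($Q{\left(f \right)} = - 3 \sqrt{15 - 4} = - 3 \sqrt{11}$)
$M{\left(V \right)} = 5 + \frac{2}{V}$ ($M{\left(V \right)} = 4 + 1 \left(\frac{2}{V} + 1\right) = 4 + 1 \left(1 + \frac{2}{V}\right) = 4 + \left(1 + \frac{2}{V}\right) = 5 + \frac{2}{V}$)
$Q{\left(-21 \right)} + M{\left(34 \right)} 557 = - 3 \sqrt{11} + \left(5 + \frac{2}{34}\right) 557 = - 3 \sqrt{11} + \left(5 + 2 \cdot \frac{1}{34}\right) 557 = - 3 \sqrt{11} + \left(5 + \frac{1}{17}\right) 557 = - 3 \sqrt{11} + \frac{86}{17} \cdot 557 = - 3 \sqrt{11} + \frac{47902}{17} = \frac{47902}{17} - 3 \sqrt{11}$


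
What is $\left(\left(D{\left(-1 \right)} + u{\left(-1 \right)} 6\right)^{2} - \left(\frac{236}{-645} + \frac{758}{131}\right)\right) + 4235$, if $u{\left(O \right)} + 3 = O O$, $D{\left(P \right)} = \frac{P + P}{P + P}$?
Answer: $\frac{367602226}{84495} \approx 4350.6$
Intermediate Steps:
$D{\left(P \right)} = 1$ ($D{\left(P \right)} = \frac{2 P}{2 P} = 2 P \frac{1}{2 P} = 1$)
$u{\left(O \right)} = -3 + O^{2}$ ($u{\left(O \right)} = -3 + O O = -3 + O^{2}$)
$\left(\left(D{\left(-1 \right)} + u{\left(-1 \right)} 6\right)^{2} - \left(\frac{236}{-645} + \frac{758}{131}\right)\right) + 4235 = \left(\left(1 + \left(-3 + \left(-1\right)^{2}\right) 6\right)^{2} - \left(\frac{236}{-645} + \frac{758}{131}\right)\right) + 4235 = \left(\left(1 + \left(-3 + 1\right) 6\right)^{2} - \left(236 \left(- \frac{1}{645}\right) + 758 \cdot \frac{1}{131}\right)\right) + 4235 = \left(\left(1 - 12\right)^{2} - \left(- \frac{236}{645} + \frac{758}{131}\right)\right) + 4235 = \left(\left(1 - 12\right)^{2} - \frac{457994}{84495}\right) + 4235 = \left(\left(-11\right)^{2} - \frac{457994}{84495}\right) + 4235 = \left(121 - \frac{457994}{84495}\right) + 4235 = \frac{9765901}{84495} + 4235 = \frac{367602226}{84495}$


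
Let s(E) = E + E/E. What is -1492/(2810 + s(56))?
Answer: -1492/2867 ≈ -0.52040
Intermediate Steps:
s(E) = 1 + E (s(E) = E + 1 = 1 + E)
-1492/(2810 + s(56)) = -1492/(2810 + (1 + 56)) = -1492/(2810 + 57) = -1492/2867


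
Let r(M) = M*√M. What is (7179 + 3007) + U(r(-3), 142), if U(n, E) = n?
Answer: 10186 - 3*I*√3 ≈ 10186.0 - 5.1962*I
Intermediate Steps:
r(M) = M^(3/2)
(7179 + 3007) + U(r(-3), 142) = (7179 + 3007) + (-3)^(3/2) = 10186 - 3*I*√3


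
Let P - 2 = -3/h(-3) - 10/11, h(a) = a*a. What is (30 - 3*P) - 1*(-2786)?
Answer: 30951/11 ≈ 2813.7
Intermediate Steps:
h(a) = a²
P = 25/33 (P = 2 + (-3/((-3)²) - 10/11) = 2 + (-3/9 - 10*1/11) = 2 + (-3*⅑ - 10/11) = 2 + (-⅓ - 10/11) = 2 - 41/33 = 25/33 ≈ 0.75758)
(30 - 3*P) - 1*(-2786) = (30 - 3*25/33) - 1*(-2786) = (30 - 25/11) + 2786 = 305/11 + 2786 = 30951/11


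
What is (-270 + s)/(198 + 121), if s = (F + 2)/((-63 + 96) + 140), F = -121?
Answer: -46829/55187 ≈ -0.84855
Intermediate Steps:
s = -119/173 (s = (-121 + 2)/((-63 + 96) + 140) = -119/(33 + 140) = -119/173 ≈ -0.68786)
(-270 + s)/(198 + 121) = (-270 - 119/173)/(198 + 121) = -46829/173/319 = (1/319)*(-46829/173) = -46829/55187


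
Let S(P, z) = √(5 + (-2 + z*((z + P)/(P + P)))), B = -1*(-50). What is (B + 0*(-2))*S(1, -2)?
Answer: 100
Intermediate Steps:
B = 50
S(P, z) = √(3 + z*(P + z)/(2*P)) (S(P, z) = √(5 + (-2 + z*((P + z)/((2*P))))) = √(5 + (-2 + z*((P + z)*(1/(2*P))))) = √(5 + (-2 + z*((P + z)/(2*P)))) = √(5 + (-2 + z*(P + z)/(2*P))) = √(3 + z*(P + z)/(2*P)))
(B + 0*(-2))*S(1, -2) = (50 + 0*(-2))*(√(12 + 2*(-2) + 2*(-2)²/1)/2) = (50 + 0)*(√(12 - 4 + 2*1*4)/2) = 50*(√(12 - 4 + 8)/2) = 50*(√16/2) = 50*((½)*4) = 50*2 = 100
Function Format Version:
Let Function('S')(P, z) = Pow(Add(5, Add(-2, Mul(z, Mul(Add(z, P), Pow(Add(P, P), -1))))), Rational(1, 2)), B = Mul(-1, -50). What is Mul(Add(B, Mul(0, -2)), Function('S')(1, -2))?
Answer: 100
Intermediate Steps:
B = 50
Function('S')(P, z) = Pow(Add(3, Mul(Rational(1, 2), z, Pow(P, -1), Add(P, z))), Rational(1, 2)) (Function('S')(P, z) = Pow(Add(5, Add(-2, Mul(z, Mul(Add(P, z), Pow(Mul(2, P), -1))))), Rational(1, 2)) = Pow(Add(5, Add(-2, Mul(z, Mul(Add(P, z), Mul(Rational(1, 2), Pow(P, -1)))))), Rational(1, 2)) = Pow(Add(5, Add(-2, Mul(z, Mul(Rational(1, 2), Pow(P, -1), Add(P, z))))), Rational(1, 2)) = Pow(Add(5, Add(-2, Mul(Rational(1, 2), z, Pow(P, -1), Add(P, z)))), Rational(1, 2)) = Pow(Add(3, Mul(Rational(1, 2), z, Pow(P, -1), Add(P, z))), Rational(1, 2)))
Mul(Add(B, Mul(0, -2)), Function('S')(1, -2)) = Mul(Add(50, Mul(0, -2)), Mul(Rational(1, 2), Pow(Add(12, Mul(2, -2), Mul(2, Pow(1, -1), Pow(-2, 2))), Rational(1, 2)))) = Mul(Add(50, 0), Mul(Rational(1, 2), Pow(Add(12, -4, Mul(2, 1, 4)), Rational(1, 2)))) = Mul(50, Mul(Rational(1, 2), Pow(Add(12, -4, 8), Rational(1, 2)))) = Mul(50, Mul(Rational(1, 2), Pow(16, Rational(1, 2)))) = Mul(50, Mul(Rational(1, 2), 4)) = Mul(50, 2) = 100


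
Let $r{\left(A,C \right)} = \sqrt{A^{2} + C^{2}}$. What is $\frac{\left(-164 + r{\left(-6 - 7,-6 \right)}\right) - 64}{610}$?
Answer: $- \frac{114}{305} + \frac{\sqrt{205}}{610} \approx -0.3503$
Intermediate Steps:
$\frac{\left(-164 + r{\left(-6 - 7,-6 \right)}\right) - 64}{610} = \frac{\left(-164 + \sqrt{\left(-6 - 7\right)^{2} + \left(-6\right)^{2}}\right) - 64}{610} = \left(\left(-164 + \sqrt{\left(-6 - 7\right)^{2} + 36}\right) - 64\right) \frac{1}{610} = \left(\left(-164 + \sqrt{\left(-13\right)^{2} + 36}\right) - 64\right) \frac{1}{610} = \left(\left(-164 + \sqrt{169 + 36}\right) - 64\right) \frac{1}{610} = \left(\left(-164 + \sqrt{205}\right) - 64\right) \frac{1}{610} = \left(-228 + \sqrt{205}\right) \frac{1}{610} = - \frac{114}{305} + \frac{\sqrt{205}}{610}$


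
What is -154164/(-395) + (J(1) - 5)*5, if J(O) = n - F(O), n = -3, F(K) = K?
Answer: 136389/395 ≈ 345.29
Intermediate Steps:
J(O) = -3 - O
-154164/(-395) + (J(1) - 5)*5 = -154164/(-395) + ((-3 - 1*1) - 5)*5 = -154164*(-1)/395 + ((-3 - 1) - 5)*5 = -443*(-348/395) + (-4 - 5)*5 = 154164/395 - 9*5 = 154164/395 - 45 = 136389/395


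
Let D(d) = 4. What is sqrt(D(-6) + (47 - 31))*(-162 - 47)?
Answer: -418*sqrt(5) ≈ -934.68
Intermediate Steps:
sqrt(D(-6) + (47 - 31))*(-162 - 47) = sqrt(4 + (47 - 31))*(-162 - 47) = sqrt(4 + 16)*(-209) = sqrt(20)*(-209) = (2*sqrt(5))*(-209) = -418*sqrt(5)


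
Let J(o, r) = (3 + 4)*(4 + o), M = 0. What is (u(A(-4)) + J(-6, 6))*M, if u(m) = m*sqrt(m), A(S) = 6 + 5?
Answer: 0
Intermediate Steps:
A(S) = 11
u(m) = m**(3/2)
J(o, r) = 28 + 7*o (J(o, r) = 7*(4 + o) = 28 + 7*o)
(u(A(-4)) + J(-6, 6))*M = (11**(3/2) + (28 + 7*(-6)))*0 = (11*sqrt(11) + (28 - 42))*0 = (11*sqrt(11) - 14)*0 = (-14 + 11*sqrt(11))*0 = 0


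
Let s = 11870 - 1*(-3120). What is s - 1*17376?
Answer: -2386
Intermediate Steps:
s = 14990 (s = 11870 + 3120 = 14990)
s - 1*17376 = 14990 - 1*17376 = 14990 - 17376 = -2386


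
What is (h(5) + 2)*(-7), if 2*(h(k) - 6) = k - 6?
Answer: -105/2 ≈ -52.500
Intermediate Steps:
h(k) = 3 + k/2 (h(k) = 6 + (k - 6)/2 = 6 + (-6 + k)/2 = 6 + (-3 + k/2) = 3 + k/2)
(h(5) + 2)*(-7) = ((3 + (1/2)*5) + 2)*(-7) = ((3 + 5/2) + 2)*(-7) = (11/2 + 2)*(-7) = (15/2)*(-7) = -105/2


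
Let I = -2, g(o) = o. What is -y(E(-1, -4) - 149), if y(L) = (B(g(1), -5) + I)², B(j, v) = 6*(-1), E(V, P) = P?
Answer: -64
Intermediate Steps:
B(j, v) = -6
y(L) = 64 (y(L) = (-6 - 2)² = (-8)² = 64)
-y(E(-1, -4) - 149) = -1*64 = -64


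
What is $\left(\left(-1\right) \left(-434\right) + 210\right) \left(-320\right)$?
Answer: $-206080$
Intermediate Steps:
$\left(\left(-1\right) \left(-434\right) + 210\right) \left(-320\right) = \left(434 + 210\right) \left(-320\right) = 644 \left(-320\right) = -206080$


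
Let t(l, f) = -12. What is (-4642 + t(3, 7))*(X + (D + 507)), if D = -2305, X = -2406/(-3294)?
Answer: 4592106454/549 ≈ 8.3645e+6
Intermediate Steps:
X = 401/549 (X = -2406*(-1/3294) = 401/549 ≈ 0.73042)
(-4642 + t(3, 7))*(X + (D + 507)) = (-4642 - 12)*(401/549 + (-2305 + 507)) = -4654*(401/549 - 1798) = -4654*(-986701/549) = 4592106454/549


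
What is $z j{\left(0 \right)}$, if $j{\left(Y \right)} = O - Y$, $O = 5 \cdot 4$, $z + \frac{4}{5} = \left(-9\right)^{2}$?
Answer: $1604$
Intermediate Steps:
$z = \frac{401}{5}$ ($z = - \frac{4}{5} + \left(-9\right)^{2} = - \frac{4}{5} + 81 = \frac{401}{5} \approx 80.2$)
$O = 20$
$j{\left(Y \right)} = 20 - Y$
$z j{\left(0 \right)} = \frac{401 \left(20 - 0\right)}{5} = \frac{401 \left(20 + 0\right)}{5} = \frac{401}{5} \cdot 20 = 1604$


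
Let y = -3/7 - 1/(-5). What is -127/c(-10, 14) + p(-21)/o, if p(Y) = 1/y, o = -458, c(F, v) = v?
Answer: -232419/25648 ≈ -9.0619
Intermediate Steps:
y = -8/35 (y = -3*⅐ - 1*(-⅕) = -3/7 + ⅕ = -8/35 ≈ -0.22857)
p(Y) = -35/8 (p(Y) = 1/(-8/35) = -35/8)
-127/c(-10, 14) + p(-21)/o = -127/14 - 35/8/(-458) = -127*1/14 - 35/8*(-1/458) = -127/14 + 35/3664 = -232419/25648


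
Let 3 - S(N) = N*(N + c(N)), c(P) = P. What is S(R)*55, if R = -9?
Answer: -8745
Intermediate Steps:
S(N) = 3 - 2*N**2 (S(N) = 3 - N*(N + N) = 3 - N*2*N = 3 - 2*N**2)
S(R)*55 = (3 - 2*(-9)**2)*55 = (3 - 2*81)*55 = (3 - 162)*55 = -159*55 = -8745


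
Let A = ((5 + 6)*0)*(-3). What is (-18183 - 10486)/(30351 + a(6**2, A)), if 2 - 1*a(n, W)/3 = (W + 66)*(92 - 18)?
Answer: -28669/15705 ≈ -1.8255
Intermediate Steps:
A = 0 (A = (11*0)*(-3) = 0*(-3) = 0)
a(n, W) = -14646 - 222*W (a(n, W) = 6 - 3*(W + 66)*(92 - 18) = 6 - 3*(66 + W)*74 = 6 - 3*(4884 + 74*W) = 6 + (-14652 - 222*W) = -14646 - 222*W)
(-18183 - 10486)/(30351 + a(6**2, A)) = (-18183 - 10486)/(30351 + (-14646 - 222*0)) = -28669/(30351 + (-14646 + 0)) = -28669/(30351 - 14646) = -28669/15705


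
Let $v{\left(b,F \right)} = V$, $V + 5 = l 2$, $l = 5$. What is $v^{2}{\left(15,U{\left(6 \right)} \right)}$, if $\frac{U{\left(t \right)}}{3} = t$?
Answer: $25$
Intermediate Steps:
$U{\left(t \right)} = 3 t$
$V = 5$ ($V = -5 + 5 \cdot 2 = -5 + 10 = 5$)
$v{\left(b,F \right)} = 5$
$v^{2}{\left(15,U{\left(6 \right)} \right)} = 5^{2} = 25$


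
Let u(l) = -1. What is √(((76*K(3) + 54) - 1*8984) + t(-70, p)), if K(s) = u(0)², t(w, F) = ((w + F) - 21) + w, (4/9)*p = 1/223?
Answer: I*√1793225733/446 ≈ 94.947*I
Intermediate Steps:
p = 9/892 (p = (9/4)/223 = (9/4)*(1/223) = 9/892 ≈ 0.010090)
t(w, F) = -21 + F + 2*w (t(w, F) = ((F + w) - 21) + w = (-21 + F + w) + w = -21 + F + 2*w)
K(s) = 1 (K(s) = (-1)² = 1)
√(((76*K(3) + 54) - 1*8984) + t(-70, p)) = √(((76*1 + 54) - 1*8984) + (-21 + 9/892 + 2*(-70))) = √(((76 + 54) - 8984) + (-21 + 9/892 - 140)) = √((130 - 8984) - 143603/892) = √(-8854 - 143603/892) = √(-8041371/892) = I*√1793225733/446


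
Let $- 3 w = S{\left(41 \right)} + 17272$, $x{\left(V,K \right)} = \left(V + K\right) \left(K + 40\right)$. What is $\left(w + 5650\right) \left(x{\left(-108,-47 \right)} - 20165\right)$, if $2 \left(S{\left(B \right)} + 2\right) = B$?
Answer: $2165580$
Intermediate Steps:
$x{\left(V,K \right)} = \left(40 + K\right) \left(K + V\right)$ ($x{\left(V,K \right)} = \left(K + V\right) \left(40 + K\right) = \left(40 + K\right) \left(K + V\right)$)
$S{\left(B \right)} = -2 + \frac{B}{2}$
$w = - \frac{11527}{2}$ ($w = - \frac{\left(-2 + \frac{1}{2} \cdot 41\right) + 17272}{3} = - \frac{\left(-2 + \frac{41}{2}\right) + 17272}{3} = - \frac{\frac{37}{2} + 17272}{3} = \left(- \frac{1}{3}\right) \frac{34581}{2} = - \frac{11527}{2} \approx -5763.5$)
$\left(w + 5650\right) \left(x{\left(-108,-47 \right)} - 20165\right) = \left(- \frac{11527}{2} + 5650\right) \left(\left(\left(-47\right)^{2} + 40 \left(-47\right) + 40 \left(-108\right) - -5076\right) - 20165\right) = - \frac{227 \left(\left(2209 - 1880 - 4320 + 5076\right) - 20165\right)}{2} = - \frac{227 \left(1085 - 20165\right)}{2} = \left(- \frac{227}{2}\right) \left(-19080\right) = 2165580$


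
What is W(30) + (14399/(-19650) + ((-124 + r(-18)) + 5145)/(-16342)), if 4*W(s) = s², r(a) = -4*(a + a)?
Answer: 17978816698/80280075 ≈ 223.95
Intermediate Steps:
r(a) = -8*a
W(s) = s²/4
W(30) + (14399/(-19650) + ((-124 + r(-18)) + 5145)/(-16342)) = (¼)*30² + (14399/(-19650) + ((-124 - 8*(-18)) + 5145)/(-16342)) = (¼)*900 + (14399*(-1/19650) + ((-124 + 144) + 5145)*(-1/16342)) = 225 + (-14399/19650 + (20 + 5145)*(-1/16342)) = 225 + (-14399/19650 + 5165*(-1/16342)) = 225 + (-14399/19650 - 5165/16342) = 225 - 84200177/80280075 = 17978816698/80280075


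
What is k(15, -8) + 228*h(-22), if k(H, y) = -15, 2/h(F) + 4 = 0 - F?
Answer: 31/3 ≈ 10.333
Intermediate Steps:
h(F) = 2/(-4 - F) (h(F) = 2/(-4 + (0 - F)) = 2/(-4 - F))
k(15, -8) + 228*h(-22) = -15 + 228*(-2/(4 - 22)) = -15 + 228*(-2/(-18)) = -15 + 228*(-2*(-1/18)) = -15 + 228*(1/9) = -15 + 76/3 = 31/3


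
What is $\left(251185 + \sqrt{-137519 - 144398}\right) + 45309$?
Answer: $296494 + i \sqrt{281917} \approx 2.9649 \cdot 10^{5} + 530.96 i$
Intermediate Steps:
$\left(251185 + \sqrt{-137519 - 144398}\right) + 45309 = \left(251185 + \sqrt{-281917}\right) + 45309 = \left(251185 + i \sqrt{281917}\right) + 45309 = 296494 + i \sqrt{281917}$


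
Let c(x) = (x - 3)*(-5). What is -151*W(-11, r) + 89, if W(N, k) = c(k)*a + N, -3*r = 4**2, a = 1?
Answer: -13625/3 ≈ -4541.7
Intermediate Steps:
c(x) = 15 - 5*x (c(x) = (-3 + x)*(-5) = 15 - 5*x)
r = -16/3 (r = -1/3*4**2 = -1/3*16 = -16/3 ≈ -5.3333)
W(N, k) = 15 + N - 5*k (W(N, k) = (15 - 5*k)*1 + N = (15 - 5*k) + N = 15 + N - 5*k)
-151*W(-11, r) + 89 = -151*(15 - 11 - 5*(-16/3)) + 89 = -151*(15 - 11 + 80/3) + 89 = -151*92/3 + 89 = -13892/3 + 89 = -13625/3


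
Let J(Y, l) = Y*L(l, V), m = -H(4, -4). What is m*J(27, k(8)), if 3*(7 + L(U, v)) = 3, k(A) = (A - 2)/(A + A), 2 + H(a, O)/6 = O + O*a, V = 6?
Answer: -21384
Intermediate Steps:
H(a, O) = -12 + 6*O + 6*O*a (H(a, O) = -12 + 6*(O + O*a) = -12 + (6*O + 6*O*a) = -12 + 6*O + 6*O*a)
k(A) = (-2 + A)/(2*A) (k(A) = (-2 + A)/((2*A)) = (-2 + A)*(1/(2*A)) = (-2 + A)/(2*A))
L(U, v) = -6 (L(U, v) = -7 + (⅓)*3 = -7 + 1 = -6)
m = 132 (m = -(-12 + 6*(-4) + 6*(-4)*4) = -(-12 - 24 - 96) = -1*(-132) = 132)
J(Y, l) = -6*Y (J(Y, l) = Y*(-6) = -6*Y)
m*J(27, k(8)) = 132*(-6*27) = 132*(-162) = -21384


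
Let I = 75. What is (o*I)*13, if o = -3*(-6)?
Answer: 17550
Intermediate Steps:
o = 18
(o*I)*13 = (18*75)*13 = 1350*13 = 17550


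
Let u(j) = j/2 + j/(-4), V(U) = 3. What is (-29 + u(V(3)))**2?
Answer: 12769/16 ≈ 798.06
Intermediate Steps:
u(j) = j/4 (u(j) = j*(1/2) + j*(-1/4) = j/2 - j/4 = j/4)
(-29 + u(V(3)))**2 = (-29 + (1/4)*3)**2 = (-29 + 3/4)**2 = (-113/4)**2 = 12769/16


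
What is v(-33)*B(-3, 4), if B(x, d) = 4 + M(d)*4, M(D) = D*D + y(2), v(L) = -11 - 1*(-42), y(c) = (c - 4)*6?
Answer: 620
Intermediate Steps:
y(c) = -24 + 6*c (y(c) = (-4 + c)*6 = -24 + 6*c)
v(L) = 31 (v(L) = -11 + 42 = 31)
M(D) = -12 + D² (M(D) = D*D + (-24 + 6*2) = D² + (-24 + 12) = D² - 12 = -12 + D²)
B(x, d) = -44 + 4*d² (B(x, d) = 4 + (-12 + d²)*4 = 4 + (-48 + 4*d²) = -44 + 4*d²)
v(-33)*B(-3, 4) = 31*(-44 + 4*4²) = 31*(-44 + 4*16) = 31*(-44 + 64) = 31*20 = 620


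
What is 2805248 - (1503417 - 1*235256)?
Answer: 1537087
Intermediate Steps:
2805248 - (1503417 - 1*235256) = 2805248 - (1503417 - 235256) = 2805248 - 1*1268161 = 2805248 - 1268161 = 1537087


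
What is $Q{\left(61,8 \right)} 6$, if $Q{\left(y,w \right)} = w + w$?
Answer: $96$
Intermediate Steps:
$Q{\left(y,w \right)} = 2 w$
$Q{\left(61,8 \right)} 6 = 2 \cdot 8 \cdot 6 = 16 \cdot 6 = 96$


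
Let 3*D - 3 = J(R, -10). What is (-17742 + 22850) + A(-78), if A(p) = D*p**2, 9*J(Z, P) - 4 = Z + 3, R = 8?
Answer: 14572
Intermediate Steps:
J(Z, P) = 7/9 + Z/9 (J(Z, P) = 4/9 + (Z + 3)/9 = 4/9 + (3 + Z)/9 = 4/9 + (1/3 + Z/9) = 7/9 + Z/9)
D = 14/9 (D = 1 + (7/9 + (1/9)*8)/3 = 1 + (7/9 + 8/9)/3 = 1 + (1/3)*(5/3) = 1 + 5/9 = 14/9 ≈ 1.5556)
A(p) = 14*p**2/9
(-17742 + 22850) + A(-78) = (-17742 + 22850) + (14/9)*(-78)**2 = 5108 + (14/9)*6084 = 5108 + 9464 = 14572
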